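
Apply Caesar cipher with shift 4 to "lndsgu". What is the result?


Caesar cipher: shift "lndsgu" by 4
  'l' (pos 11) + 4 = pos 15 = 'p'
  'n' (pos 13) + 4 = pos 17 = 'r'
  'd' (pos 3) + 4 = pos 7 = 'h'
  's' (pos 18) + 4 = pos 22 = 'w'
  'g' (pos 6) + 4 = pos 10 = 'k'
  'u' (pos 20) + 4 = pos 24 = 'y'
Result: prhwky

prhwky


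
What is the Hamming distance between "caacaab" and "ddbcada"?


Comparing "caacaab" and "ddbcada" position by position:
  Position 0: 'c' vs 'd' => differ
  Position 1: 'a' vs 'd' => differ
  Position 2: 'a' vs 'b' => differ
  Position 3: 'c' vs 'c' => same
  Position 4: 'a' vs 'a' => same
  Position 5: 'a' vs 'd' => differ
  Position 6: 'b' vs 'a' => differ
Total differences (Hamming distance): 5

5


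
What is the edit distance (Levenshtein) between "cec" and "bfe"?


Computing edit distance: "cec" -> "bfe"
DP table:
           b    f    e
      0    1    2    3
  c   1    1    2    3
  e   2    2    2    2
  c   3    3    3    3
Edit distance = dp[3][3] = 3

3


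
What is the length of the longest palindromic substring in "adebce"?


Input: "adebce"
Checking substrings for palindromes:
  No multi-char palindromic substrings found
Longest palindromic substring: "a" with length 1

1


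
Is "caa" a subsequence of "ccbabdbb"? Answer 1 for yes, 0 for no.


Check if "caa" is a subsequence of "ccbabdbb"
Greedy scan:
  Position 0 ('c'): matches sub[0] = 'c'
  Position 1 ('c'): no match needed
  Position 2 ('b'): no match needed
  Position 3 ('a'): matches sub[1] = 'a'
  Position 4 ('b'): no match needed
  Position 5 ('d'): no match needed
  Position 6 ('b'): no match needed
  Position 7 ('b'): no match needed
Only matched 2/3 characters => not a subsequence

0


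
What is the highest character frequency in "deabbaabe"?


Input: deabbaabe
Character counts:
  'a': 3
  'b': 3
  'd': 1
  'e': 2
Maximum frequency: 3

3


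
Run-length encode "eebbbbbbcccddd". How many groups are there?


Input: eebbbbbbcccddd
Scanning for consecutive runs:
  Group 1: 'e' x 2 (positions 0-1)
  Group 2: 'b' x 6 (positions 2-7)
  Group 3: 'c' x 3 (positions 8-10)
  Group 4: 'd' x 3 (positions 11-13)
Total groups: 4

4


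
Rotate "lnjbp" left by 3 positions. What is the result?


Input: "lnjbp", rotate left by 3
First 3 characters: "lnj"
Remaining characters: "bp"
Concatenate remaining + first: "bp" + "lnj" = "bplnj"

bplnj


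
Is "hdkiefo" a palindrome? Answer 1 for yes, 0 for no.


Input: hdkiefo
Reversed: ofeikdh
  Compare pos 0 ('h') with pos 6 ('o'): MISMATCH
  Compare pos 1 ('d') with pos 5 ('f'): MISMATCH
  Compare pos 2 ('k') with pos 4 ('e'): MISMATCH
Result: not a palindrome

0


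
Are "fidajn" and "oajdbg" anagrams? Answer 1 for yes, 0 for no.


Strings: "fidajn", "oajdbg"
Sorted first:  adfijn
Sorted second: abdgjo
Differ at position 1: 'd' vs 'b' => not anagrams

0


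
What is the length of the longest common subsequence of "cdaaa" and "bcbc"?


LCS of "cdaaa" and "bcbc"
DP table:
           b    c    b    c
      0    0    0    0    0
  c   0    0    1    1    1
  d   0    0    1    1    1
  a   0    0    1    1    1
  a   0    0    1    1    1
  a   0    0    1    1    1
LCS length = dp[5][4] = 1

1


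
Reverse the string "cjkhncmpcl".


Input: cjkhncmpcl
Reading characters right to left:
  Position 9: 'l'
  Position 8: 'c'
  Position 7: 'p'
  Position 6: 'm'
  Position 5: 'c'
  Position 4: 'n'
  Position 3: 'h'
  Position 2: 'k'
  Position 1: 'j'
  Position 0: 'c'
Reversed: lcpmcnhkjc

lcpmcnhkjc


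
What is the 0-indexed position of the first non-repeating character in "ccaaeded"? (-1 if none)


Input: ccaaeded
Character frequencies:
  'a': 2
  'c': 2
  'd': 2
  'e': 2
Scanning left to right for freq == 1:
  Position 0 ('c'): freq=2, skip
  Position 1 ('c'): freq=2, skip
  Position 2 ('a'): freq=2, skip
  Position 3 ('a'): freq=2, skip
  Position 4 ('e'): freq=2, skip
  Position 5 ('d'): freq=2, skip
  Position 6 ('e'): freq=2, skip
  Position 7 ('d'): freq=2, skip
  No unique character found => answer = -1

-1


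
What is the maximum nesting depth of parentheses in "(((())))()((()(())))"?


Input: "(((())))()((()(())))"
Tracking depth:
  Position 0 '(': depth becomes 1
  Position 1 '(': depth becomes 2
  Position 2 '(': depth becomes 3
  Position 3 '(': depth becomes 4
  Position 4 ')': depth becomes 3
  Position 5 ')': depth becomes 2
  Position 6 ')': depth becomes 1
  Position 7 ')': depth becomes 0
  Position 8 '(': depth becomes 1
  Position 9 ')': depth becomes 0
  Position 10 '(': depth becomes 1
  Position 11 '(': depth becomes 2
  Position 12 '(': depth becomes 3
  Position 13 ')': depth becomes 2
  Position 14 '(': depth becomes 3
  Position 15 '(': depth becomes 4
  Position 16 ')': depth becomes 3
  Position 17 ')': depth becomes 2
  Position 18 ')': depth becomes 1
  Position 19 ')': depth becomes 0
Maximum depth reached: 4

4


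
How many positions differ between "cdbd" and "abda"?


Comparing "cdbd" and "abda" position by position:
  Position 0: 'c' vs 'a' => DIFFER
  Position 1: 'd' vs 'b' => DIFFER
  Position 2: 'b' vs 'd' => DIFFER
  Position 3: 'd' vs 'a' => DIFFER
Positions that differ: 4

4


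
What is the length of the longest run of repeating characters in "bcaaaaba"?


Input: "bcaaaaba"
Scanning for longest run:
  Position 1 ('c'): new char, reset run to 1
  Position 2 ('a'): new char, reset run to 1
  Position 3 ('a'): continues run of 'a', length=2
  Position 4 ('a'): continues run of 'a', length=3
  Position 5 ('a'): continues run of 'a', length=4
  Position 6 ('b'): new char, reset run to 1
  Position 7 ('a'): new char, reset run to 1
Longest run: 'a' with length 4

4


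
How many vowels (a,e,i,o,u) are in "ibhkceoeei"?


Input: ibhkceoeei
Checking each character:
  'i' at position 0: vowel (running total: 1)
  'b' at position 1: consonant
  'h' at position 2: consonant
  'k' at position 3: consonant
  'c' at position 4: consonant
  'e' at position 5: vowel (running total: 2)
  'o' at position 6: vowel (running total: 3)
  'e' at position 7: vowel (running total: 4)
  'e' at position 8: vowel (running total: 5)
  'i' at position 9: vowel (running total: 6)
Total vowels: 6

6


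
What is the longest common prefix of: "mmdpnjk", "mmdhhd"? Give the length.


Words: mmdpnjk, mmdhhd
  Position 0: all 'm' => match
  Position 1: all 'm' => match
  Position 2: all 'd' => match
  Position 3: ('p', 'h') => mismatch, stop
LCP = "mmd" (length 3)

3


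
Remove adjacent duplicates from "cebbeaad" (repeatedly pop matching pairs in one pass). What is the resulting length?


Input: cebbeaad
Stack-based adjacent duplicate removal:
  Read 'c': push. Stack: c
  Read 'e': push. Stack: ce
  Read 'b': push. Stack: ceb
  Read 'b': matches stack top 'b' => pop. Stack: ce
  Read 'e': matches stack top 'e' => pop. Stack: c
  Read 'a': push. Stack: ca
  Read 'a': matches stack top 'a' => pop. Stack: c
  Read 'd': push. Stack: cd
Final stack: "cd" (length 2)

2


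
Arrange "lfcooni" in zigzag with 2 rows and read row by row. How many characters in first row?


Zigzag "lfcooni" into 2 rows:
Placing characters:
  'l' => row 0
  'f' => row 1
  'c' => row 0
  'o' => row 1
  'o' => row 0
  'n' => row 1
  'i' => row 0
Rows:
  Row 0: "lcoi"
  Row 1: "fon"
First row length: 4

4


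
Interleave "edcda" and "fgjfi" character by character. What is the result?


Interleaving "edcda" and "fgjfi":
  Position 0: 'e' from first, 'f' from second => "ef"
  Position 1: 'd' from first, 'g' from second => "dg"
  Position 2: 'c' from first, 'j' from second => "cj"
  Position 3: 'd' from first, 'f' from second => "df"
  Position 4: 'a' from first, 'i' from second => "ai"
Result: efdgcjdfai

efdgcjdfai


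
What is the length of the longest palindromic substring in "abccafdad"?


Input: "abccafdad"
Checking substrings for palindromes:
  [6:9] "dad" (len 3) => palindrome
  [2:4] "cc" (len 2) => palindrome
Longest palindromic substring: "dad" with length 3

3


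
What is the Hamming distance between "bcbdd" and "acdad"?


Comparing "bcbdd" and "acdad" position by position:
  Position 0: 'b' vs 'a' => differ
  Position 1: 'c' vs 'c' => same
  Position 2: 'b' vs 'd' => differ
  Position 3: 'd' vs 'a' => differ
  Position 4: 'd' vs 'd' => same
Total differences (Hamming distance): 3

3


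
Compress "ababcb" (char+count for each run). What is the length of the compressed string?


Input: ababcb
Runs:
  'a' x 1 => "a1"
  'b' x 1 => "b1"
  'a' x 1 => "a1"
  'b' x 1 => "b1"
  'c' x 1 => "c1"
  'b' x 1 => "b1"
Compressed: "a1b1a1b1c1b1"
Compressed length: 12

12


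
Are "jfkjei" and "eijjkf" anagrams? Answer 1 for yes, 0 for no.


Strings: "jfkjei", "eijjkf"
Sorted first:  efijjk
Sorted second: efijjk
Sorted forms match => anagrams

1


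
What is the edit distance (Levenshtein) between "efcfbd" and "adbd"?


Computing edit distance: "efcfbd" -> "adbd"
DP table:
           a    d    b    d
      0    1    2    3    4
  e   1    1    2    3    4
  f   2    2    2    3    4
  c   3    3    3    3    4
  f   4    4    4    4    4
  b   5    5    5    4    5
  d   6    6    5    5    4
Edit distance = dp[6][4] = 4

4


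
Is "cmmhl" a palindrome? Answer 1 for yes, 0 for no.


Input: cmmhl
Reversed: lhmmc
  Compare pos 0 ('c') with pos 4 ('l'): MISMATCH
  Compare pos 1 ('m') with pos 3 ('h'): MISMATCH
Result: not a palindrome

0


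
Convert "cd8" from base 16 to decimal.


Input: "cd8" in base 16
Positional expansion:
  Digit 'c' (value 12) x 16^2 = 3072
  Digit 'd' (value 13) x 16^1 = 208
  Digit '8' (value 8) x 16^0 = 8
Sum = 3288

3288


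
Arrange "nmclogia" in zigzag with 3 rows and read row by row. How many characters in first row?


Zigzag "nmclogia" into 3 rows:
Placing characters:
  'n' => row 0
  'm' => row 1
  'c' => row 2
  'l' => row 1
  'o' => row 0
  'g' => row 1
  'i' => row 2
  'a' => row 1
Rows:
  Row 0: "no"
  Row 1: "mlga"
  Row 2: "ci"
First row length: 2

2


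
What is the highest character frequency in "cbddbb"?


Input: cbddbb
Character counts:
  'b': 3
  'c': 1
  'd': 2
Maximum frequency: 3

3


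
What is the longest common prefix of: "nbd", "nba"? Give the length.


Words: nbd, nba
  Position 0: all 'n' => match
  Position 1: all 'b' => match
  Position 2: ('d', 'a') => mismatch, stop
LCP = "nb" (length 2)

2


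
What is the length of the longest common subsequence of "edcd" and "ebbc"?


LCS of "edcd" and "ebbc"
DP table:
           e    b    b    c
      0    0    0    0    0
  e   0    1    1    1    1
  d   0    1    1    1    1
  c   0    1    1    1    2
  d   0    1    1    1    2
LCS length = dp[4][4] = 2

2


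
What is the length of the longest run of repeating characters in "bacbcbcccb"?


Input: "bacbcbcccb"
Scanning for longest run:
  Position 1 ('a'): new char, reset run to 1
  Position 2 ('c'): new char, reset run to 1
  Position 3 ('b'): new char, reset run to 1
  Position 4 ('c'): new char, reset run to 1
  Position 5 ('b'): new char, reset run to 1
  Position 6 ('c'): new char, reset run to 1
  Position 7 ('c'): continues run of 'c', length=2
  Position 8 ('c'): continues run of 'c', length=3
  Position 9 ('b'): new char, reset run to 1
Longest run: 'c' with length 3

3


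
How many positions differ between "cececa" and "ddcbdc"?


Comparing "cececa" and "ddcbdc" position by position:
  Position 0: 'c' vs 'd' => DIFFER
  Position 1: 'e' vs 'd' => DIFFER
  Position 2: 'c' vs 'c' => same
  Position 3: 'e' vs 'b' => DIFFER
  Position 4: 'c' vs 'd' => DIFFER
  Position 5: 'a' vs 'c' => DIFFER
Positions that differ: 5

5


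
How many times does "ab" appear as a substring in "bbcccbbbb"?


Searching for "ab" in "bbcccbbbb"
Scanning each position:
  Position 0: "bb" => no
  Position 1: "bc" => no
  Position 2: "cc" => no
  Position 3: "cc" => no
  Position 4: "cb" => no
  Position 5: "bb" => no
  Position 6: "bb" => no
  Position 7: "bb" => no
Total occurrences: 0

0


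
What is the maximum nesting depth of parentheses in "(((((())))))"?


Input: "(((((())))))"
Tracking depth:
  Position 0 '(': depth becomes 1
  Position 1 '(': depth becomes 2
  Position 2 '(': depth becomes 3
  Position 3 '(': depth becomes 4
  Position 4 '(': depth becomes 5
  Position 5 '(': depth becomes 6
  Position 6 ')': depth becomes 5
  Position 7 ')': depth becomes 4
  Position 8 ')': depth becomes 3
  Position 9 ')': depth becomes 2
  Position 10 ')': depth becomes 1
  Position 11 ')': depth becomes 0
Maximum depth reached: 6

6


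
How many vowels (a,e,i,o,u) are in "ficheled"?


Input: ficheled
Checking each character:
  'f' at position 0: consonant
  'i' at position 1: vowel (running total: 1)
  'c' at position 2: consonant
  'h' at position 3: consonant
  'e' at position 4: vowel (running total: 2)
  'l' at position 5: consonant
  'e' at position 6: vowel (running total: 3)
  'd' at position 7: consonant
Total vowels: 3

3


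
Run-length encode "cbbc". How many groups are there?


Input: cbbc
Scanning for consecutive runs:
  Group 1: 'c' x 1 (positions 0-0)
  Group 2: 'b' x 2 (positions 1-2)
  Group 3: 'c' x 1 (positions 3-3)
Total groups: 3

3


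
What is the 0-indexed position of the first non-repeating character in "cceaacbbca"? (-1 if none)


Input: cceaacbbca
Character frequencies:
  'a': 3
  'b': 2
  'c': 4
  'e': 1
Scanning left to right for freq == 1:
  Position 0 ('c'): freq=4, skip
  Position 1 ('c'): freq=4, skip
  Position 2 ('e'): unique! => answer = 2

2


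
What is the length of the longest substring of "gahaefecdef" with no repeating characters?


Input: "gahaefecdef"
Sliding window (track last position of each char):
  Position 0 ('g'): window [0,0] length 1 -- new best
  Position 1 ('a'): window [0,1] length 2 -- new best
  Position 2 ('h'): window [0,2] length 3 -- new best
  Position 3 ('a'): repeat (last at 1), move window start to 2
  Position 3 ('a'): window [2,3] length 2
  Position 4 ('e'): window [2,4] length 3
  Position 5 ('f'): window [2,5] length 4 -- new best
  Position 6 ('e'): repeat (last at 4), move window start to 5
  Position 6 ('e'): window [5,6] length 2
  Position 7 ('c'): window [5,7] length 3
  Position 8 ('d'): window [5,8] length 4
  Position 9 ('e'): repeat (last at 6), move window start to 7
  Position 9 ('e'): window [7,9] length 3
  Position 10 ('f'): window [7,10] length 4
Longest substring with no repeats: "haef" with length 4

4


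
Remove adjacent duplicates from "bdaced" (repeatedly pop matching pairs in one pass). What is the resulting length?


Input: bdaced
Stack-based adjacent duplicate removal:
  Read 'b': push. Stack: b
  Read 'd': push. Stack: bd
  Read 'a': push. Stack: bda
  Read 'c': push. Stack: bdac
  Read 'e': push. Stack: bdace
  Read 'd': push. Stack: bdaced
Final stack: "bdaced" (length 6)

6


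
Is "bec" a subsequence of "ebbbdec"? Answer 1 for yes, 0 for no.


Check if "bec" is a subsequence of "ebbbdec"
Greedy scan:
  Position 0 ('e'): no match needed
  Position 1 ('b'): matches sub[0] = 'b'
  Position 2 ('b'): no match needed
  Position 3 ('b'): no match needed
  Position 4 ('d'): no match needed
  Position 5 ('e'): matches sub[1] = 'e'
  Position 6 ('c'): matches sub[2] = 'c'
All 3 characters matched => is a subsequence

1


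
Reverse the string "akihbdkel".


Input: akihbdkel
Reading characters right to left:
  Position 8: 'l'
  Position 7: 'e'
  Position 6: 'k'
  Position 5: 'd'
  Position 4: 'b'
  Position 3: 'h'
  Position 2: 'i'
  Position 1: 'k'
  Position 0: 'a'
Reversed: lekdbhika

lekdbhika


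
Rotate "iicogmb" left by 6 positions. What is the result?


Input: "iicogmb", rotate left by 6
First 6 characters: "iicogm"
Remaining characters: "b"
Concatenate remaining + first: "b" + "iicogm" = "biicogm"

biicogm


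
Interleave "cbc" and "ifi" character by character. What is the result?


Interleaving "cbc" and "ifi":
  Position 0: 'c' from first, 'i' from second => "ci"
  Position 1: 'b' from first, 'f' from second => "bf"
  Position 2: 'c' from first, 'i' from second => "ci"
Result: cibfci

cibfci


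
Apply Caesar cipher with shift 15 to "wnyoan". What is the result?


Caesar cipher: shift "wnyoan" by 15
  'w' (pos 22) + 15 = pos 11 = 'l'
  'n' (pos 13) + 15 = pos 2 = 'c'
  'y' (pos 24) + 15 = pos 13 = 'n'
  'o' (pos 14) + 15 = pos 3 = 'd'
  'a' (pos 0) + 15 = pos 15 = 'p'
  'n' (pos 13) + 15 = pos 2 = 'c'
Result: lcndpc

lcndpc


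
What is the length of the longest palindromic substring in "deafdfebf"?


Input: "deafdfebf"
Checking substrings for palindromes:
  [3:6] "fdf" (len 3) => palindrome
Longest palindromic substring: "fdf" with length 3

3


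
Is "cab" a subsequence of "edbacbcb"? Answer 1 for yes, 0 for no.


Check if "cab" is a subsequence of "edbacbcb"
Greedy scan:
  Position 0 ('e'): no match needed
  Position 1 ('d'): no match needed
  Position 2 ('b'): no match needed
  Position 3 ('a'): no match needed
  Position 4 ('c'): matches sub[0] = 'c'
  Position 5 ('b'): no match needed
  Position 6 ('c'): no match needed
  Position 7 ('b'): no match needed
Only matched 1/3 characters => not a subsequence

0


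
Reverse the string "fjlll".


Input: fjlll
Reading characters right to left:
  Position 4: 'l'
  Position 3: 'l'
  Position 2: 'l'
  Position 1: 'j'
  Position 0: 'f'
Reversed: llljf

llljf


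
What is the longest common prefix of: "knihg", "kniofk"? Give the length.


Words: knihg, kniofk
  Position 0: all 'k' => match
  Position 1: all 'n' => match
  Position 2: all 'i' => match
  Position 3: ('h', 'o') => mismatch, stop
LCP = "kni" (length 3)

3


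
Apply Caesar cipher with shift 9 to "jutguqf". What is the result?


Caesar cipher: shift "jutguqf" by 9
  'j' (pos 9) + 9 = pos 18 = 's'
  'u' (pos 20) + 9 = pos 3 = 'd'
  't' (pos 19) + 9 = pos 2 = 'c'
  'g' (pos 6) + 9 = pos 15 = 'p'
  'u' (pos 20) + 9 = pos 3 = 'd'
  'q' (pos 16) + 9 = pos 25 = 'z'
  'f' (pos 5) + 9 = pos 14 = 'o'
Result: sdcpdzo

sdcpdzo


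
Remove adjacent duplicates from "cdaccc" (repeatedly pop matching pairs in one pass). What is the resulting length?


Input: cdaccc
Stack-based adjacent duplicate removal:
  Read 'c': push. Stack: c
  Read 'd': push. Stack: cd
  Read 'a': push. Stack: cda
  Read 'c': push. Stack: cdac
  Read 'c': matches stack top 'c' => pop. Stack: cda
  Read 'c': push. Stack: cdac
Final stack: "cdac" (length 4)

4


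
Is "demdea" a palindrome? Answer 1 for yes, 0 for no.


Input: demdea
Reversed: aedmed
  Compare pos 0 ('d') with pos 5 ('a'): MISMATCH
  Compare pos 1 ('e') with pos 4 ('e'): match
  Compare pos 2 ('m') with pos 3 ('d'): MISMATCH
Result: not a palindrome

0


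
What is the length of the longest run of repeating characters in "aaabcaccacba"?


Input: "aaabcaccacba"
Scanning for longest run:
  Position 1 ('a'): continues run of 'a', length=2
  Position 2 ('a'): continues run of 'a', length=3
  Position 3 ('b'): new char, reset run to 1
  Position 4 ('c'): new char, reset run to 1
  Position 5 ('a'): new char, reset run to 1
  Position 6 ('c'): new char, reset run to 1
  Position 7 ('c'): continues run of 'c', length=2
  Position 8 ('a'): new char, reset run to 1
  Position 9 ('c'): new char, reset run to 1
  Position 10 ('b'): new char, reset run to 1
  Position 11 ('a'): new char, reset run to 1
Longest run: 'a' with length 3

3


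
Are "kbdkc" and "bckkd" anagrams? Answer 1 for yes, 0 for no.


Strings: "kbdkc", "bckkd"
Sorted first:  bcdkk
Sorted second: bcdkk
Sorted forms match => anagrams

1


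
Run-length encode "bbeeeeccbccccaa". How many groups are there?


Input: bbeeeeccbccccaa
Scanning for consecutive runs:
  Group 1: 'b' x 2 (positions 0-1)
  Group 2: 'e' x 4 (positions 2-5)
  Group 3: 'c' x 2 (positions 6-7)
  Group 4: 'b' x 1 (positions 8-8)
  Group 5: 'c' x 4 (positions 9-12)
  Group 6: 'a' x 2 (positions 13-14)
Total groups: 6

6


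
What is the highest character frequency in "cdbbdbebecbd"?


Input: cdbbdbebecbd
Character counts:
  'b': 5
  'c': 2
  'd': 3
  'e': 2
Maximum frequency: 5

5


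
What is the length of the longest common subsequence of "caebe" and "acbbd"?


LCS of "caebe" and "acbbd"
DP table:
           a    c    b    b    d
      0    0    0    0    0    0
  c   0    0    1    1    1    1
  a   0    1    1    1    1    1
  e   0    1    1    1    1    1
  b   0    1    1    2    2    2
  e   0    1    1    2    2    2
LCS length = dp[5][5] = 2

2


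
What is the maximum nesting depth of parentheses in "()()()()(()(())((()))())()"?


Input: "()()()()(()(())((()))())()"
Tracking depth:
  Position 0 '(': depth becomes 1
  Position 1 ')': depth becomes 0
  Position 2 '(': depth becomes 1
  Position 3 ')': depth becomes 0
  Position 4 '(': depth becomes 1
  Position 5 ')': depth becomes 0
  Position 6 '(': depth becomes 1
  Position 7 ')': depth becomes 0
  Position 8 '(': depth becomes 1
  Position 9 '(': depth becomes 2
  Position 10 ')': depth becomes 1
  Position 11 '(': depth becomes 2
  Position 12 '(': depth becomes 3
  Position 13 ')': depth becomes 2
  Position 14 ')': depth becomes 1
  Position 15 '(': depth becomes 2
  Position 16 '(': depth becomes 3
  Position 17 '(': depth becomes 4
  Position 18 ')': depth becomes 3
  Position 19 ')': depth becomes 2
  Position 20 ')': depth becomes 1
  Position 21 '(': depth becomes 2
  Position 22 ')': depth becomes 1
  Position 23 ')': depth becomes 0
  Position 24 '(': depth becomes 1
  Position 25 ')': depth becomes 0
Maximum depth reached: 4

4


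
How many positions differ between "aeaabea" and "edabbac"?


Comparing "aeaabea" and "edabbac" position by position:
  Position 0: 'a' vs 'e' => DIFFER
  Position 1: 'e' vs 'd' => DIFFER
  Position 2: 'a' vs 'a' => same
  Position 3: 'a' vs 'b' => DIFFER
  Position 4: 'b' vs 'b' => same
  Position 5: 'e' vs 'a' => DIFFER
  Position 6: 'a' vs 'c' => DIFFER
Positions that differ: 5

5


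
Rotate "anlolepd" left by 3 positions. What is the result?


Input: "anlolepd", rotate left by 3
First 3 characters: "anl"
Remaining characters: "olepd"
Concatenate remaining + first: "olepd" + "anl" = "olepdanl"

olepdanl


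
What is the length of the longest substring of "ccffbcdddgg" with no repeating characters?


Input: "ccffbcdddgg"
Sliding window (track last position of each char):
  Position 0 ('c'): window [0,0] length 1 -- new best
  Position 1 ('c'): repeat (last at 0), move window start to 1
  Position 1 ('c'): window [1,1] length 1
  Position 2 ('f'): window [1,2] length 2 -- new best
  Position 3 ('f'): repeat (last at 2), move window start to 3
  Position 3 ('f'): window [3,3] length 1
  Position 4 ('b'): window [3,4] length 2
  Position 5 ('c'): window [3,5] length 3 -- new best
  Position 6 ('d'): window [3,6] length 4 -- new best
  Position 7 ('d'): repeat (last at 6), move window start to 7
  Position 7 ('d'): window [7,7] length 1
  Position 8 ('d'): repeat (last at 7), move window start to 8
  Position 8 ('d'): window [8,8] length 1
  Position 9 ('g'): window [8,9] length 2
  Position 10 ('g'): repeat (last at 9), move window start to 10
  Position 10 ('g'): window [10,10] length 1
Longest substring with no repeats: "fbcd" with length 4

4


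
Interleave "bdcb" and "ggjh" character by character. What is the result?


Interleaving "bdcb" and "ggjh":
  Position 0: 'b' from first, 'g' from second => "bg"
  Position 1: 'd' from first, 'g' from second => "dg"
  Position 2: 'c' from first, 'j' from second => "cj"
  Position 3: 'b' from first, 'h' from second => "bh"
Result: bgdgcjbh

bgdgcjbh


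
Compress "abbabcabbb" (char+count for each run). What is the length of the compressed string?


Input: abbabcabbb
Runs:
  'a' x 1 => "a1"
  'b' x 2 => "b2"
  'a' x 1 => "a1"
  'b' x 1 => "b1"
  'c' x 1 => "c1"
  'a' x 1 => "a1"
  'b' x 3 => "b3"
Compressed: "a1b2a1b1c1a1b3"
Compressed length: 14

14


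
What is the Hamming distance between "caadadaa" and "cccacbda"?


Comparing "caadadaa" and "cccacbda" position by position:
  Position 0: 'c' vs 'c' => same
  Position 1: 'a' vs 'c' => differ
  Position 2: 'a' vs 'c' => differ
  Position 3: 'd' vs 'a' => differ
  Position 4: 'a' vs 'c' => differ
  Position 5: 'd' vs 'b' => differ
  Position 6: 'a' vs 'd' => differ
  Position 7: 'a' vs 'a' => same
Total differences (Hamming distance): 6

6


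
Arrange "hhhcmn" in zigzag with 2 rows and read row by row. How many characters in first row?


Zigzag "hhhcmn" into 2 rows:
Placing characters:
  'h' => row 0
  'h' => row 1
  'h' => row 0
  'c' => row 1
  'm' => row 0
  'n' => row 1
Rows:
  Row 0: "hhm"
  Row 1: "hcn"
First row length: 3

3


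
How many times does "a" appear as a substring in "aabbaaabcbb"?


Searching for "a" in "aabbaaabcbb"
Scanning each position:
  Position 0: "a" => MATCH
  Position 1: "a" => MATCH
  Position 2: "b" => no
  Position 3: "b" => no
  Position 4: "a" => MATCH
  Position 5: "a" => MATCH
  Position 6: "a" => MATCH
  Position 7: "b" => no
  Position 8: "c" => no
  Position 9: "b" => no
  Position 10: "b" => no
Total occurrences: 5

5


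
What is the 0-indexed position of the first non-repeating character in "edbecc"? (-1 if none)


Input: edbecc
Character frequencies:
  'b': 1
  'c': 2
  'd': 1
  'e': 2
Scanning left to right for freq == 1:
  Position 0 ('e'): freq=2, skip
  Position 1 ('d'): unique! => answer = 1

1


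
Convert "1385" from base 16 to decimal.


Input: "1385" in base 16
Positional expansion:
  Digit '1' (value 1) x 16^3 = 4096
  Digit '3' (value 3) x 16^2 = 768
  Digit '8' (value 8) x 16^1 = 128
  Digit '5' (value 5) x 16^0 = 5
Sum = 4997

4997


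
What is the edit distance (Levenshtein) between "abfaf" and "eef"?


Computing edit distance: "abfaf" -> "eef"
DP table:
           e    e    f
      0    1    2    3
  a   1    1    2    3
  b   2    2    2    3
  f   3    3    3    2
  a   4    4    4    3
  f   5    5    5    4
Edit distance = dp[5][3] = 4

4


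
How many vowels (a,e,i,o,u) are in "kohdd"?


Input: kohdd
Checking each character:
  'k' at position 0: consonant
  'o' at position 1: vowel (running total: 1)
  'h' at position 2: consonant
  'd' at position 3: consonant
  'd' at position 4: consonant
Total vowels: 1

1


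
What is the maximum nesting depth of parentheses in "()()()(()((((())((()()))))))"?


Input: "()()()(()((((())((()()))))))"
Tracking depth:
  Position 0 '(': depth becomes 1
  Position 1 ')': depth becomes 0
  Position 2 '(': depth becomes 1
  Position 3 ')': depth becomes 0
  Position 4 '(': depth becomes 1
  Position 5 ')': depth becomes 0
  Position 6 '(': depth becomes 1
  Position 7 '(': depth becomes 2
  Position 8 ')': depth becomes 1
  Position 9 '(': depth becomes 2
  Position 10 '(': depth becomes 3
  Position 11 '(': depth becomes 4
  Position 12 '(': depth becomes 5
  Position 13 '(': depth becomes 6
  Position 14 ')': depth becomes 5
  Position 15 ')': depth becomes 4
  Position 16 '(': depth becomes 5
  Position 17 '(': depth becomes 6
  Position 18 '(': depth becomes 7
  Position 19 ')': depth becomes 6
  Position 20 '(': depth becomes 7
  Position 21 ')': depth becomes 6
  Position 22 ')': depth becomes 5
  Position 23 ')': depth becomes 4
  Position 24 ')': depth becomes 3
  Position 25 ')': depth becomes 2
  Position 26 ')': depth becomes 1
  Position 27 ')': depth becomes 0
Maximum depth reached: 7

7


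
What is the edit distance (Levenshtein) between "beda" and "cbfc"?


Computing edit distance: "beda" -> "cbfc"
DP table:
           c    b    f    c
      0    1    2    3    4
  b   1    1    1    2    3
  e   2    2    2    2    3
  d   3    3    3    3    3
  a   4    4    4    4    4
Edit distance = dp[4][4] = 4

4


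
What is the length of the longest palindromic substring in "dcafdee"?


Input: "dcafdee"
Checking substrings for palindromes:
  [5:7] "ee" (len 2) => palindrome
Longest palindromic substring: "ee" with length 2

2


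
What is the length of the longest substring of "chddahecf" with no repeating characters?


Input: "chddahecf"
Sliding window (track last position of each char):
  Position 0 ('c'): window [0,0] length 1 -- new best
  Position 1 ('h'): window [0,1] length 2 -- new best
  Position 2 ('d'): window [0,2] length 3 -- new best
  Position 3 ('d'): repeat (last at 2), move window start to 3
  Position 3 ('d'): window [3,3] length 1
  Position 4 ('a'): window [3,4] length 2
  Position 5 ('h'): window [3,5] length 3
  Position 6 ('e'): window [3,6] length 4 -- new best
  Position 7 ('c'): window [3,7] length 5 -- new best
  Position 8 ('f'): window [3,8] length 6 -- new best
Longest substring with no repeats: "dahecf" with length 6

6


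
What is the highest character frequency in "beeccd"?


Input: beeccd
Character counts:
  'b': 1
  'c': 2
  'd': 1
  'e': 2
Maximum frequency: 2

2


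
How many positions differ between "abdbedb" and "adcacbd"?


Comparing "abdbedb" and "adcacbd" position by position:
  Position 0: 'a' vs 'a' => same
  Position 1: 'b' vs 'd' => DIFFER
  Position 2: 'd' vs 'c' => DIFFER
  Position 3: 'b' vs 'a' => DIFFER
  Position 4: 'e' vs 'c' => DIFFER
  Position 5: 'd' vs 'b' => DIFFER
  Position 6: 'b' vs 'd' => DIFFER
Positions that differ: 6

6


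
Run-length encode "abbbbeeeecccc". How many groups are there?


Input: abbbbeeeecccc
Scanning for consecutive runs:
  Group 1: 'a' x 1 (positions 0-0)
  Group 2: 'b' x 4 (positions 1-4)
  Group 3: 'e' x 4 (positions 5-8)
  Group 4: 'c' x 4 (positions 9-12)
Total groups: 4

4


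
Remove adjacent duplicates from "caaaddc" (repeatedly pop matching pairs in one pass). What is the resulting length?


Input: caaaddc
Stack-based adjacent duplicate removal:
  Read 'c': push. Stack: c
  Read 'a': push. Stack: ca
  Read 'a': matches stack top 'a' => pop. Stack: c
  Read 'a': push. Stack: ca
  Read 'd': push. Stack: cad
  Read 'd': matches stack top 'd' => pop. Stack: ca
  Read 'c': push. Stack: cac
Final stack: "cac" (length 3)

3


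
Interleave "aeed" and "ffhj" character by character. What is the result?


Interleaving "aeed" and "ffhj":
  Position 0: 'a' from first, 'f' from second => "af"
  Position 1: 'e' from first, 'f' from second => "ef"
  Position 2: 'e' from first, 'h' from second => "eh"
  Position 3: 'd' from first, 'j' from second => "dj"
Result: afefehdj

afefehdj


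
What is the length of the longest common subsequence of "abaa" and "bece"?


LCS of "abaa" and "bece"
DP table:
           b    e    c    e
      0    0    0    0    0
  a   0    0    0    0    0
  b   0    1    1    1    1
  a   0    1    1    1    1
  a   0    1    1    1    1
LCS length = dp[4][4] = 1

1


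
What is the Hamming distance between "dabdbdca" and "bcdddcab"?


Comparing "dabdbdca" and "bcdddcab" position by position:
  Position 0: 'd' vs 'b' => differ
  Position 1: 'a' vs 'c' => differ
  Position 2: 'b' vs 'd' => differ
  Position 3: 'd' vs 'd' => same
  Position 4: 'b' vs 'd' => differ
  Position 5: 'd' vs 'c' => differ
  Position 6: 'c' vs 'a' => differ
  Position 7: 'a' vs 'b' => differ
Total differences (Hamming distance): 7

7


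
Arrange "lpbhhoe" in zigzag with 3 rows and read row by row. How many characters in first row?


Zigzag "lpbhhoe" into 3 rows:
Placing characters:
  'l' => row 0
  'p' => row 1
  'b' => row 2
  'h' => row 1
  'h' => row 0
  'o' => row 1
  'e' => row 2
Rows:
  Row 0: "lh"
  Row 1: "pho"
  Row 2: "be"
First row length: 2

2


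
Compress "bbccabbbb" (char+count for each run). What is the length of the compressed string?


Input: bbccabbbb
Runs:
  'b' x 2 => "b2"
  'c' x 2 => "c2"
  'a' x 1 => "a1"
  'b' x 4 => "b4"
Compressed: "b2c2a1b4"
Compressed length: 8

8


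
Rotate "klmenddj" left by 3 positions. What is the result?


Input: "klmenddj", rotate left by 3
First 3 characters: "klm"
Remaining characters: "enddj"
Concatenate remaining + first: "enddj" + "klm" = "enddjklm"

enddjklm


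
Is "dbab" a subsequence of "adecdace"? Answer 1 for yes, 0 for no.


Check if "dbab" is a subsequence of "adecdace"
Greedy scan:
  Position 0 ('a'): no match needed
  Position 1 ('d'): matches sub[0] = 'd'
  Position 2 ('e'): no match needed
  Position 3 ('c'): no match needed
  Position 4 ('d'): no match needed
  Position 5 ('a'): no match needed
  Position 6 ('c'): no match needed
  Position 7 ('e'): no match needed
Only matched 1/4 characters => not a subsequence

0


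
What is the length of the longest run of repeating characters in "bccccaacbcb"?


Input: "bccccaacbcb"
Scanning for longest run:
  Position 1 ('c'): new char, reset run to 1
  Position 2 ('c'): continues run of 'c', length=2
  Position 3 ('c'): continues run of 'c', length=3
  Position 4 ('c'): continues run of 'c', length=4
  Position 5 ('a'): new char, reset run to 1
  Position 6 ('a'): continues run of 'a', length=2
  Position 7 ('c'): new char, reset run to 1
  Position 8 ('b'): new char, reset run to 1
  Position 9 ('c'): new char, reset run to 1
  Position 10 ('b'): new char, reset run to 1
Longest run: 'c' with length 4

4


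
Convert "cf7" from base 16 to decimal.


Input: "cf7" in base 16
Positional expansion:
  Digit 'c' (value 12) x 16^2 = 3072
  Digit 'f' (value 15) x 16^1 = 240
  Digit '7' (value 7) x 16^0 = 7
Sum = 3319

3319


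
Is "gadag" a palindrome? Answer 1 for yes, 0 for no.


Input: gadag
Reversed: gadag
  Compare pos 0 ('g') with pos 4 ('g'): match
  Compare pos 1 ('a') with pos 3 ('a'): match
Result: palindrome

1


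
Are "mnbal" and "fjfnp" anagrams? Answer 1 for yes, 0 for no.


Strings: "mnbal", "fjfnp"
Sorted first:  ablmn
Sorted second: ffjnp
Differ at position 0: 'a' vs 'f' => not anagrams

0


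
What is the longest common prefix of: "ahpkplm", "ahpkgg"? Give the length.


Words: ahpkplm, ahpkgg
  Position 0: all 'a' => match
  Position 1: all 'h' => match
  Position 2: all 'p' => match
  Position 3: all 'k' => match
  Position 4: ('p', 'g') => mismatch, stop
LCP = "ahpk" (length 4)

4


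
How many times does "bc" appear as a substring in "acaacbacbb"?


Searching for "bc" in "acaacbacbb"
Scanning each position:
  Position 0: "ac" => no
  Position 1: "ca" => no
  Position 2: "aa" => no
  Position 3: "ac" => no
  Position 4: "cb" => no
  Position 5: "ba" => no
  Position 6: "ac" => no
  Position 7: "cb" => no
  Position 8: "bb" => no
Total occurrences: 0

0


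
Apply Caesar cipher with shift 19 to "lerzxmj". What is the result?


Caesar cipher: shift "lerzxmj" by 19
  'l' (pos 11) + 19 = pos 4 = 'e'
  'e' (pos 4) + 19 = pos 23 = 'x'
  'r' (pos 17) + 19 = pos 10 = 'k'
  'z' (pos 25) + 19 = pos 18 = 's'
  'x' (pos 23) + 19 = pos 16 = 'q'
  'm' (pos 12) + 19 = pos 5 = 'f'
  'j' (pos 9) + 19 = pos 2 = 'c'
Result: exksqfc

exksqfc


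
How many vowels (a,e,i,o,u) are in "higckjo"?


Input: higckjo
Checking each character:
  'h' at position 0: consonant
  'i' at position 1: vowel (running total: 1)
  'g' at position 2: consonant
  'c' at position 3: consonant
  'k' at position 4: consonant
  'j' at position 5: consonant
  'o' at position 6: vowel (running total: 2)
Total vowels: 2

2


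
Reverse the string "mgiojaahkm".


Input: mgiojaahkm
Reading characters right to left:
  Position 9: 'm'
  Position 8: 'k'
  Position 7: 'h'
  Position 6: 'a'
  Position 5: 'a'
  Position 4: 'j'
  Position 3: 'o'
  Position 2: 'i'
  Position 1: 'g'
  Position 0: 'm'
Reversed: mkhaajoigm

mkhaajoigm


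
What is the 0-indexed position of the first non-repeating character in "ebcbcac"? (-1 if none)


Input: ebcbcac
Character frequencies:
  'a': 1
  'b': 2
  'c': 3
  'e': 1
Scanning left to right for freq == 1:
  Position 0 ('e'): unique! => answer = 0

0


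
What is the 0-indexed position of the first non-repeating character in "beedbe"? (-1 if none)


Input: beedbe
Character frequencies:
  'b': 2
  'd': 1
  'e': 3
Scanning left to right for freq == 1:
  Position 0 ('b'): freq=2, skip
  Position 1 ('e'): freq=3, skip
  Position 2 ('e'): freq=3, skip
  Position 3 ('d'): unique! => answer = 3

3


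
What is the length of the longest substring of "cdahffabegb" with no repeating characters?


Input: "cdahffabegb"
Sliding window (track last position of each char):
  Position 0 ('c'): window [0,0] length 1 -- new best
  Position 1 ('d'): window [0,1] length 2 -- new best
  Position 2 ('a'): window [0,2] length 3 -- new best
  Position 3 ('h'): window [0,3] length 4 -- new best
  Position 4 ('f'): window [0,4] length 5 -- new best
  Position 5 ('f'): repeat (last at 4), move window start to 5
  Position 5 ('f'): window [5,5] length 1
  Position 6 ('a'): window [5,6] length 2
  Position 7 ('b'): window [5,7] length 3
  Position 8 ('e'): window [5,8] length 4
  Position 9 ('g'): window [5,9] length 5
  Position 10 ('b'): repeat (last at 7), move window start to 8
  Position 10 ('b'): window [8,10] length 3
Longest substring with no repeats: "cdahf" with length 5

5


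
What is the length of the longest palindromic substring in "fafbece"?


Input: "fafbece"
Checking substrings for palindromes:
  [0:3] "faf" (len 3) => palindrome
  [4:7] "ece" (len 3) => palindrome
Longest palindromic substring: "faf" with length 3

3


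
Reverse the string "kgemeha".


Input: kgemeha
Reading characters right to left:
  Position 6: 'a'
  Position 5: 'h'
  Position 4: 'e'
  Position 3: 'm'
  Position 2: 'e'
  Position 1: 'g'
  Position 0: 'k'
Reversed: ahemegk

ahemegk


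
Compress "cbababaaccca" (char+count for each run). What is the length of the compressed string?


Input: cbababaaccca
Runs:
  'c' x 1 => "c1"
  'b' x 1 => "b1"
  'a' x 1 => "a1"
  'b' x 1 => "b1"
  'a' x 1 => "a1"
  'b' x 1 => "b1"
  'a' x 2 => "a2"
  'c' x 3 => "c3"
  'a' x 1 => "a1"
Compressed: "c1b1a1b1a1b1a2c3a1"
Compressed length: 18

18


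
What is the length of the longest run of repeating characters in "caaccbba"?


Input: "caaccbba"
Scanning for longest run:
  Position 1 ('a'): new char, reset run to 1
  Position 2 ('a'): continues run of 'a', length=2
  Position 3 ('c'): new char, reset run to 1
  Position 4 ('c'): continues run of 'c', length=2
  Position 5 ('b'): new char, reset run to 1
  Position 6 ('b'): continues run of 'b', length=2
  Position 7 ('a'): new char, reset run to 1
Longest run: 'a' with length 2

2


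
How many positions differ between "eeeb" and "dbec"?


Comparing "eeeb" and "dbec" position by position:
  Position 0: 'e' vs 'd' => DIFFER
  Position 1: 'e' vs 'b' => DIFFER
  Position 2: 'e' vs 'e' => same
  Position 3: 'b' vs 'c' => DIFFER
Positions that differ: 3

3


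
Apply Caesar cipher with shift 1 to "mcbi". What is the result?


Caesar cipher: shift "mcbi" by 1
  'm' (pos 12) + 1 = pos 13 = 'n'
  'c' (pos 2) + 1 = pos 3 = 'd'
  'b' (pos 1) + 1 = pos 2 = 'c'
  'i' (pos 8) + 1 = pos 9 = 'j'
Result: ndcj

ndcj


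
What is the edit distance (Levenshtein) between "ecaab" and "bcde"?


Computing edit distance: "ecaab" -> "bcde"
DP table:
           b    c    d    e
      0    1    2    3    4
  e   1    1    2    3    3
  c   2    2    1    2    3
  a   3    3    2    2    3
  a   4    4    3    3    3
  b   5    4    4    4    4
Edit distance = dp[5][4] = 4

4


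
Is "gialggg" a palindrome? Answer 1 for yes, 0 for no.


Input: gialggg
Reversed: ggglaig
  Compare pos 0 ('g') with pos 6 ('g'): match
  Compare pos 1 ('i') with pos 5 ('g'): MISMATCH
  Compare pos 2 ('a') with pos 4 ('g'): MISMATCH
Result: not a palindrome

0


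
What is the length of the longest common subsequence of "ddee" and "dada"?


LCS of "ddee" and "dada"
DP table:
           d    a    d    a
      0    0    0    0    0
  d   0    1    1    1    1
  d   0    1    1    2    2
  e   0    1    1    2    2
  e   0    1    1    2    2
LCS length = dp[4][4] = 2

2


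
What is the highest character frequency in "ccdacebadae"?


Input: ccdacebadae
Character counts:
  'a': 3
  'b': 1
  'c': 3
  'd': 2
  'e': 2
Maximum frequency: 3

3


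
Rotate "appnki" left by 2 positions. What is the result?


Input: "appnki", rotate left by 2
First 2 characters: "ap"
Remaining characters: "pnki"
Concatenate remaining + first: "pnki" + "ap" = "pnkiap"

pnkiap
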